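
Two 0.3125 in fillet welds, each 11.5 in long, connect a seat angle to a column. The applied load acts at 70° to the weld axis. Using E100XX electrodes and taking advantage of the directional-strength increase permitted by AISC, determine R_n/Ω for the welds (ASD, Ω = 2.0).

E100XX → F_EXX = 100 ksi.
t_e = 0.707 × 0.3125 = 0.2209 in; A_we = 0.2209 × 23 = 5.082 in².
Directional factor: 1.0 + 0.5 sin^1.5(70°) = 1.455.
F_nw = 0.6 × 100 × 1.455 = 87.33 ksi.
R_n/Ω = (87.33 × 5.082) / 2.0 = 221.9 kips.

R_n/Ω ≈ 222 kips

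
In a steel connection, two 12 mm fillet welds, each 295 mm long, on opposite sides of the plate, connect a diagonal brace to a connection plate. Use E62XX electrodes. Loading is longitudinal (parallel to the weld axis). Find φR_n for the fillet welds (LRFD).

E62XX → F_EXX = 620 MPa.
Effective throat t_e = 0.707 × 12 = 8.484 mm.
Total length L = 590 mm; A_we = 8.484 × 590 = 5006 mm².
F_nw = 0.6 F_EXX = 0.6 × 620 = 372 MPa.
φR_n = 0.75 × 372 × 5006 × 10⁻³ = 1397 kN.

φR_n ≈ 1400 kN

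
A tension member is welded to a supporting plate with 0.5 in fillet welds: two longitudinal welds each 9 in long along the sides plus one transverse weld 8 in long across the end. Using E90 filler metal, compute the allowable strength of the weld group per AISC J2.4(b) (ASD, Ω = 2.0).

E90XX → F_EXX = 90 ksi.
t_e = 0.707 × 0.5 = 0.3535 in.
R_nwl = 0.6 × 90 × 0.3535 × 18 = 343.6 kips (longitudinal, 2 welds).
R_nwt = 0.6 × 90 × 0.3535 × 8 = 152.7 kips (transverse, base value).
(i) R_nwl + R_nwt = 496.3 kips; (ii) 0.85 R_nwl + 1.5 R_nwt = 521.1 kips.
R_n = max = 521.1 kips [governs: (ii)]; R_n/Ω = 260.6 kips.

R_n/Ω ≈ 261 kips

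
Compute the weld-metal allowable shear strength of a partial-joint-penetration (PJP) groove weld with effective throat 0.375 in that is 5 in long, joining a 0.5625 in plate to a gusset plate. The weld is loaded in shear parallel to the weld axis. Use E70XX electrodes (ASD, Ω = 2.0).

E70XX → F_EXX = 70 ksi.
Effective throat (given) t_e = 0.375 in.
A_we = 0.375 × 5 = 1.875 in².
F_nw = 0.6 F_EXX = 42 ksi.
R_n/Ω = (42 × 1.875) / 2.0 = 39.38 kip.

R_n/Ω ≈ 39.4 kip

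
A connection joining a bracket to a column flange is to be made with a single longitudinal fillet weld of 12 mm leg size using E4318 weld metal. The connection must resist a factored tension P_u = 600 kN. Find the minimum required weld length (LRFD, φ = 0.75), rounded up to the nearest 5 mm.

E43XX → F_EXX = 430 MPa.
Throat t_e = 0.707 × 12 = 8.484 mm.
φr_n = 0.75 × 0.6 × 430 × 8.484 × 10⁻³ = 1.642 kN/mm.
L_req = P_u / φr_n = 600 / 1.642 = 365.5 mm total.
Round up → use L = 370 mm.

L = 370 mm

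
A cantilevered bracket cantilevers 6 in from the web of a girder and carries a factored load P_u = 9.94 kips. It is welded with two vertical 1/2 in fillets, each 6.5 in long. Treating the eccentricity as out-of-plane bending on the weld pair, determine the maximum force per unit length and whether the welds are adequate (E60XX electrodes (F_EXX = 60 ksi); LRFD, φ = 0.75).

f_max ≈ 4.3 kip/in; adequate

L_w = 2 × 6.5 = 13 in; section modulus (unit throat) S = 2 × L²/6 = 14.08 in².
Direct shear f_v = P/L_w = 9.94/13 = 0.7646 kip/in.
Moment M = P × e = 9.94 × 6 = 59.64 kip·in; bending f_b = M/S = 4.235 kip/in.
f_max = √(f_v² + f_b²) = √(0.7646² + 4.235²) = 4.303 kip/in.
φr_n = 0.75 × 0.6 × 60 × (0.707 × 0.5) = 9.544 kip/in → adequate.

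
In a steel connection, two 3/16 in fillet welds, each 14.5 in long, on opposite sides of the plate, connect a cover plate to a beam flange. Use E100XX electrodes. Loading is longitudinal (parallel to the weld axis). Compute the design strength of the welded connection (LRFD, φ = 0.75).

E100XX → F_EXX = 100 ksi.
Effective throat t_e = 0.707 × 0.1875 = 0.1326 in.
Total length L = 29 in; A_we = 0.1326 × 29 = 3.844 in².
F_nw = 0.6 F_EXX = 0.6 × 100 = 60 ksi.
φR_n = 0.75 × 60 × 3.844 = 173 kips.

φR_n ≈ 173 kips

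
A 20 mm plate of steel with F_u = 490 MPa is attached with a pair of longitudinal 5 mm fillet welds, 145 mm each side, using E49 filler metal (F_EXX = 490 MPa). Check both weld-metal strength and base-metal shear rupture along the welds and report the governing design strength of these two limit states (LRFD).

t_e = 0.707 × 5 = 3.535 mm; L = 290 mm.
Weld metal: φR_n = 0.75 × 0.6 × 490 × 3.535 × 290 × 10⁻³ = 226 kN.
Base metal (shear rupture): φR_n = 0.75 × 0.6 × 490 × 20 × 290 × 10⁻³ = 1279 kN.
Governing: weld metal.

φR_n ≈ 226 kN (weld metal governs)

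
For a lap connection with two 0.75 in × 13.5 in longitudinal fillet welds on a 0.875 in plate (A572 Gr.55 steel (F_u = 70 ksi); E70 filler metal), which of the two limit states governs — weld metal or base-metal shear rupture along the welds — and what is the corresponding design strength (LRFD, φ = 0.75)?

φR_n ≈ 451 kips (weld metal governs)

E70XX → F_EXX = 70 ksi.
t_e = 0.707 × 0.75 = 0.5302 in; L = 27 in.
Weld metal: φR_n = 0.75 × 0.6 × 70 × 0.5302 × 27 = 451 kips.
Base metal (shear rupture): φR_n = 0.75 × 0.6 × 70 × 0.875 × 27 = 744.2 kips.
Governing: weld metal.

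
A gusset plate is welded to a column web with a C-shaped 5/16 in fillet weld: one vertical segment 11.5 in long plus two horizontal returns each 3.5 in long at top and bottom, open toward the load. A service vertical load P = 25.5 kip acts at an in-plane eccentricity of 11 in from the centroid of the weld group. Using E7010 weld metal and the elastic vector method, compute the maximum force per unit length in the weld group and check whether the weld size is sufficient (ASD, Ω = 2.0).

E70XX → F_EXX = 70 ksi.
Total weld length L_w = 18.5 in. Treat welds as unit-width lines.
Centroid: x̄ = 2×3.5×1.75 / 18.5 = 0.6622 in from the vertical weld.
Polar moment about centroid: J = I_x + I_y = [11.5³/12 + 2×3.5×5.75²] + [11.5×0.6622² + 2(3.5³/12 + 3.5×1.088²)] = 378.6 in³.
Direct shear f_v = P/L_w = 25.5 / 18.5 = 1.378 kip/in (vertical).
Torsion M = P·e = 25.5 × 11 = 280.5 kip·in.
Critical point at (x, y) = (2.838, 5.75) from centroid. f_tx = M·y/J = 4.26 kip/in; f_ty = M·x/J = 2.102 kip/in.
Resultant f_max = √[f_tx² + (f_v + f_ty)²] = √[4.26² + (1.378 + 2.102)²] = 5.501 kip/in.
Capacity per unit length: r_n/Ω = (1/2.0) × 0.6 × 70 × (0.707 × 0.3125) = 4.64 kip/in.
5.501 > 4.64 → NOT adequate.

f_max ≈ 5.5 kip/in; NOT adequate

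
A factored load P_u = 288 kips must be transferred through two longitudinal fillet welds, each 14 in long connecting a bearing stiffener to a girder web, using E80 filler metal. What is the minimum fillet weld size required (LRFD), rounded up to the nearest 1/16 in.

E80XX → F_EXX = 80 ksi.
Total weld length L = 28 in.
Required throat t_e = P_u / (φ × 0.6 F_EXX × L) = 288 / (0.75 × 0.6 × 80 × 28) = 0.2857 in.
Required leg w = t_e / 0.707 = 0.4041 in → use 7/16 in.

w = 7/16 in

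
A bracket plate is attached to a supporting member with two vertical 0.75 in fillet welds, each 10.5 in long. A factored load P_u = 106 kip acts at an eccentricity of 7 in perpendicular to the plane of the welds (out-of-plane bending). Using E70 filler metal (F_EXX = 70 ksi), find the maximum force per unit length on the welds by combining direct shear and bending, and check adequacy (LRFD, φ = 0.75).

f_max ≈ 20.8 kip/in; NOT adequate

L_w = 2 × 10.5 = 21 in; section modulus (unit throat) S = 2 × L²/6 = 36.75 in².
Direct shear f_v = P/L_w = 106/21 = 5.048 kip/in.
Moment M = P × e = 106 × 7 = 742 kip·in; bending f_b = M/S = 20.19 kip/in.
f_max = √(f_v² + f_b²) = √(5.048² + 20.19²) = 20.81 kip/in.
φr_n = 0.75 × 0.6 × 70 × (0.707 × 0.75) = 16.7 kip/in → NOT adequate.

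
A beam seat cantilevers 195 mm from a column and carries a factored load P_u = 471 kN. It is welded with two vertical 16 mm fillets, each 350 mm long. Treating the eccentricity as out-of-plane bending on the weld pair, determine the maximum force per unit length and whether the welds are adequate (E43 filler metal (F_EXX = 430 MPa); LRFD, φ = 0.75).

f_max ≈ 2350 N/mm; NOT adequate

L_w = 2 × 350 = 700 mm; section modulus (unit throat) S = 2 × L²/6 = 40830 mm².
Direct shear f_v = P/L_w = 471×10³/700 = 672.9 N/mm.
Moment M = P × e = 471×10³ × 195 = 91845000 N·mm; bending f_b = M/S = 2249 N/mm.
f_max = √(f_v² + f_b²) = √(672.9² + 2249²) = 2348 N/mm.
φr_n = 0.75 × 0.6 × 430 × (0.707 × 16) = 2189 N/mm → NOT adequate.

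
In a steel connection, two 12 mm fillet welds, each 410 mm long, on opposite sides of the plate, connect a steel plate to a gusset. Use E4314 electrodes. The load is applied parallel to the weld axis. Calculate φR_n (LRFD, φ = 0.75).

E43XX → F_EXX = 430 MPa.
Effective throat t_e = 0.707 × 12 = 8.484 mm.
Total length L = 820 mm; A_we = 8.484 × 820 = 6957 mm².
F_nw = 0.6 F_EXX = 0.6 × 430 = 258 MPa.
φR_n = 0.75 × 258 × 6957 × 10⁻³ = 1346 kN.

φR_n ≈ 1350 kN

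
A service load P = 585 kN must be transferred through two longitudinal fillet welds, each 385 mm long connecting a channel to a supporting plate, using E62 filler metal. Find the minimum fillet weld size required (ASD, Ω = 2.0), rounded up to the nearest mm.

w = 6 mm

E62XX → F_EXX = 620 MPa.
Total weld length L = 770 mm.
Required throat t_e = P × Ω / (0.6 F_EXX × L) = 585 × 2.0 / (0.6 × 620 × 770 × 10⁻³) = 4.085 mm.
Required leg w = t_e / 0.707 = 5.777 mm → use 6 mm.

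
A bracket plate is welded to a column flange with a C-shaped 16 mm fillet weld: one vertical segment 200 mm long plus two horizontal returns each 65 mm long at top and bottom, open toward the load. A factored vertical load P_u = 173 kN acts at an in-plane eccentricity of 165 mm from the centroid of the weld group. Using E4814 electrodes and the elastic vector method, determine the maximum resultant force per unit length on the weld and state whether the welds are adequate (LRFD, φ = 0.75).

f_max ≈ 1840 N/mm; adequate

E48XX → F_EXX = 480 MPa.
Total weld length L_w = 330 mm. Treat welds as unit-width lines.
Centroid: x̄ = 2×65×32.5 / 330 = 12.8 mm from the vertical weld.
Polar moment about centroid: J = I_x + I_y = [200³/12 + 2×65×100²] + [200×12.8² + 2(65³/12 + 65×19.7²)] = 2096000 mm³.
Direct shear f_v = P/L_w = 173×10³ / 330 = 524.2 N/mm (vertical).
Torsion M = P·e = 173×10³ × 165 = 28545000 N·mm.
Critical point at (x, y) = (52.2, 100) from centroid. f_tx = M·y/J = 1362 N/mm; f_ty = M·x/J = 711 N/mm.
Resultant f_max = √[f_tx² + (f_v + f_ty)²] = √[1362² + (524.2 + 711)²] = 1839 N/mm.
Capacity per unit length: φr_n = 0.75 × 0.6 × 480 × (0.707 × 16) = 2443 N/mm.
1839 ≤ 2443 → adequate.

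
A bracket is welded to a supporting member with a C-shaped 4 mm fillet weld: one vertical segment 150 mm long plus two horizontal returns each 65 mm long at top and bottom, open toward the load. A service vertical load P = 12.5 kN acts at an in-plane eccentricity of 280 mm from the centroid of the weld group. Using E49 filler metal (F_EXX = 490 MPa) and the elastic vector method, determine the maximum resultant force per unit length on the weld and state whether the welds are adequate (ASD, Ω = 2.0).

Total weld length L_w = 280 mm. Treat welds as unit-width lines.
Centroid: x̄ = 2×65×32.5 / 280 = 15.09 mm from the vertical weld.
Polar moment about centroid: J = I_x + I_y = [150³/12 + 2×65×75²] + [150×15.09² + 2(65³/12 + 65×17.41²)] = 1132000 mm³.
Direct shear f_v = P/L_w = 12.5×10³ / 280 = 44.64 N/mm (vertical).
Torsion M = P·e = 12.5×10³ × 280 = 3500000 N·mm.
Critical point at (x, y) = (49.91, 75) from centroid. f_tx = M·y/J = 231.9 N/mm; f_ty = M·x/J = 154.3 N/mm.
Resultant f_max = √[f_tx² + (f_v + f_ty)²] = √[231.9² + (44.64 + 154.3)²] = 305.6 N/mm.
Capacity per unit length: r_n/Ω = (1/2.0) × 0.6 × 490 × (0.707 × 4) = 415.7 N/mm.
305.6 ≤ 415.7 → adequate.

f_max ≈ 306 N/mm; adequate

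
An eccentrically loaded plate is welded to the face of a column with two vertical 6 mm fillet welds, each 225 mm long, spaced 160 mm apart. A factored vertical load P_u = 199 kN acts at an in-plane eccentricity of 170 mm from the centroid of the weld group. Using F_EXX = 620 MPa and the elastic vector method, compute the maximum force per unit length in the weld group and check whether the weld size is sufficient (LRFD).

Total weld length L_w = 450 mm. Treat welds as unit-width lines.
Polar moment about centroid: J = 2[d³/12 + d(b/2)²] = 2[225³/12 + 225×80²] = 4778000 mm³.
Direct shear f_v = P/L_w = 199×10³ / 450 = 442.2 N/mm (vertical).
Torsion M = P·e = 199×10³ × 170 = 33830000 N·mm.
Critical point at (x, y) = (80, 112.5) from centroid. f_tx = M·y/J = 796.5 N/mm; f_ty = M·x/J = 566.4 N/mm.
Resultant f_max = √[f_tx² + (f_v + f_ty)²] = √[796.5² + (442.2 + 566.4)²] = 1285 N/mm.
Capacity per unit length: φr_n = 0.75 × 0.6 × 620 × (0.707 × 6) = 1184 N/mm.
1285 > 1184 → NOT adequate.

f_max ≈ 1290 N/mm; NOT adequate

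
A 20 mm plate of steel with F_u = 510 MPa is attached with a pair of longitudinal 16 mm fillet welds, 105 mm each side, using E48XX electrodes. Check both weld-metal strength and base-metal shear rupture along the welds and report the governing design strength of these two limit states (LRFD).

E48XX → F_EXX = 480 MPa.
t_e = 0.707 × 16 = 11.31 mm; L = 210 mm.
Weld metal: φR_n = 0.75 × 0.6 × 480 × 11.31 × 210 × 10⁻³ = 513.1 kN.
Base metal (shear rupture): φR_n = 0.75 × 0.6 × 510 × 20 × 210 × 10⁻³ = 963.9 kN.
Governing: weld metal.

φR_n ≈ 513 kN (weld metal governs)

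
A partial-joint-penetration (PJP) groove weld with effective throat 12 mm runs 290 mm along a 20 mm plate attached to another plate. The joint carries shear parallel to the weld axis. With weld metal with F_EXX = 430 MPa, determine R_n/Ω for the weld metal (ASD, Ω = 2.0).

R_n/Ω ≈ 449 kN

Effective throat (given) t_e = 12 mm.
A_we = 12 × 290 = 3480 mm².
F_nw = 0.6 F_EXX = 258 MPa.
R_n/Ω = (258 × 3480) / 2.0 × 10⁻³ = 448.9 kN.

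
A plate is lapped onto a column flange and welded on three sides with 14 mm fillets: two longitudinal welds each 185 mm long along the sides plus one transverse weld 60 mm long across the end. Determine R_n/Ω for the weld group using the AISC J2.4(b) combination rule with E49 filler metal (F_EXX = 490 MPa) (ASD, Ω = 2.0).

R_n/Ω ≈ 626 kN

t_e = 0.707 × 14 = 9.898 mm.
R_nwl = 0.6 × 490 × 9.898 × 370 × 10⁻³ = 1077 kN (longitudinal, 2 welds).
R_nwt = 0.6 × 490 × 9.898 × 60 × 10⁻³ = 174.6 kN (transverse, base value).
(i) R_nwl + R_nwt = 1251 kN; (ii) 0.85 R_nwl + 1.5 R_nwt = 1177 kN.
R_n = max = 1251 kN [governs: (i)]; R_n/Ω = 625.7 kN.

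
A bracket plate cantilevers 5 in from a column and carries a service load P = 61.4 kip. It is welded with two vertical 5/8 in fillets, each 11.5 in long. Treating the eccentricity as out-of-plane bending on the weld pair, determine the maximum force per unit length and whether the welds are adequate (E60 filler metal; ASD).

E60XX → F_EXX = 60 ksi.
L_w = 2 × 11.5 = 23 in; section modulus (unit throat) S = 2 × L²/6 = 44.08 in².
Direct shear f_v = P/L_w = 61.4/23 = 2.67 kip/in.
Moment M = P × e = 61.4 × 5 = 307 kip·in; bending f_b = M/S = 6.964 kip/in.
f_max = √(f_v² + f_b²) = √(2.67² + 6.964²) = 7.458 kip/in.
r_n/Ω = (1/2.0) × 0.6 × 60 × (0.707 × 0.625) = 7.954 kip/in → adequate.

f_max ≈ 7.46 kip/in; adequate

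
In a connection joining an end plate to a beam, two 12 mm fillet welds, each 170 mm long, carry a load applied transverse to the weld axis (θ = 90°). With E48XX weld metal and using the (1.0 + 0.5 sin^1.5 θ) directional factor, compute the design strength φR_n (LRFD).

E48XX → F_EXX = 480 MPa.
t_e = 0.707 × 12 = 8.484 mm; A_we = 8.484 × 340 = 2885 mm².
Directional factor: 1.0 + 0.5 sin^1.5(90°) = 1.5.
F_nw = 0.6 × 480 × 1.5 = 432 MPa.
φR_n = 0.75 × 432 × 2885 × 10⁻³ = 934.6 kN.

φR_n ≈ 935 kN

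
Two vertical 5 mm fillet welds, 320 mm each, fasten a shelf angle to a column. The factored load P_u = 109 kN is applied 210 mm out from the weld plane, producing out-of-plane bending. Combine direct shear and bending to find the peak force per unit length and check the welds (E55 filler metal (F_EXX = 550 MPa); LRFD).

f_max ≈ 692 N/mm; adequate

L_w = 2 × 320 = 640 mm; section modulus (unit throat) S = 2 × L²/6 = 34130 mm².
Direct shear f_v = P/L_w = 109×10³/640 = 170.3 N/mm.
Moment M = P × e = 109×10³ × 210 = 22890000 N·mm; bending f_b = M/S = 670.6 N/mm.
f_max = √(f_v² + f_b²) = √(170.3² + 670.6²) = 691.9 N/mm.
φr_n = 0.75 × 0.6 × 550 × (0.707 × 5) = 874.9 N/mm → adequate.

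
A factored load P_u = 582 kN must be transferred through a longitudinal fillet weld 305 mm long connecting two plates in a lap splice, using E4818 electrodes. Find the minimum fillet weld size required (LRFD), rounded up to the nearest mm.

E48XX → F_EXX = 480 MPa.
Total weld length L = 305 mm.
Required throat t_e = P_u / (φ × 0.6 F_EXX × L) = 582 / (0.75 × 0.6 × 480 × 305 × 10⁻³) = 8.834 mm.
Required leg w = t_e / 0.707 = 12.5 mm → use 13 mm.

w = 13 mm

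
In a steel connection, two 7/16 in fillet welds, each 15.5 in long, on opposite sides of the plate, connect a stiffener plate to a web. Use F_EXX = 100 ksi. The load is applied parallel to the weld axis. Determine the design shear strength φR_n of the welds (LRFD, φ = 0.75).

φR_n ≈ 431 kips

Effective throat t_e = 0.707 × 0.4375 = 0.3093 in.
Total length L = 31 in; A_we = 0.3093 × 31 = 9.589 in².
F_nw = 0.6 F_EXX = 0.6 × 100 = 60 ksi.
φR_n = 0.75 × 60 × 9.589 = 431.5 kips.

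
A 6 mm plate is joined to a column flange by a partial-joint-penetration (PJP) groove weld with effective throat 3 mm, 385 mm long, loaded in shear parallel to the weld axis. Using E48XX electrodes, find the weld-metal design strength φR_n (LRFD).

φR_n ≈ 249 kN

E48XX → F_EXX = 480 MPa.
Effective throat (given) t_e = 3 mm.
A_we = 3 × 385 = 1155 mm².
F_nw = 0.6 F_EXX = 288 MPa.
φR_n = 0.75 × 288 × 1155 × 10⁻³ = 249.5 kN.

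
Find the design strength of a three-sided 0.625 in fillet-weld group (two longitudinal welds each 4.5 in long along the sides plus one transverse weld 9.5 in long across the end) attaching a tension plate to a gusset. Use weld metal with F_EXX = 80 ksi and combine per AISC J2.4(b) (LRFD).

t_e = 0.707 × 0.625 = 0.4419 in.
R_nwl = 0.6 × 80 × 0.4419 × 9 = 190.9 kips (longitudinal, 2 welds).
R_nwt = 0.6 × 80 × 0.4419 × 9.5 = 201.5 kips (transverse, base value).
(i) R_nwl + R_nwt = 392.4 kips; (ii) 0.85 R_nwl + 1.5 R_nwt = 464.5 kips.
R_n = max = 464.5 kips [governs: (ii)]; φR_n = 348.4 kips.

φR_n ≈ 348 kips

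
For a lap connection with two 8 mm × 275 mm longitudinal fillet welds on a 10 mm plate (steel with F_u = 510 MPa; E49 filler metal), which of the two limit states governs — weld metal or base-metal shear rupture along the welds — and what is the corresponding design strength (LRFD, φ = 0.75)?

E49XX → F_EXX = 490 MPa.
t_e = 0.707 × 8 = 5.656 mm; L = 550 mm.
Weld metal: φR_n = 0.75 × 0.6 × 490 × 5.656 × 550 × 10⁻³ = 685.9 kN.
Base metal (shear rupture): φR_n = 0.75 × 0.6 × 510 × 10 × 550 × 10⁻³ = 1262 kN.
Governing: weld metal.

φR_n ≈ 686 kN (weld metal governs)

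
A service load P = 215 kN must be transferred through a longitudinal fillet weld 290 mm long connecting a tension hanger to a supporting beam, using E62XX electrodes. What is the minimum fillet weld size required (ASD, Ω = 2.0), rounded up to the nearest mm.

w = 6 mm

E62XX → F_EXX = 620 MPa.
Total weld length L = 290 mm.
Required throat t_e = P × Ω / (0.6 F_EXX × L) = 215 × 2.0 / (0.6 × 620 × 290 × 10⁻³) = 3.986 mm.
Required leg w = t_e / 0.707 = 5.638 mm → use 6 mm.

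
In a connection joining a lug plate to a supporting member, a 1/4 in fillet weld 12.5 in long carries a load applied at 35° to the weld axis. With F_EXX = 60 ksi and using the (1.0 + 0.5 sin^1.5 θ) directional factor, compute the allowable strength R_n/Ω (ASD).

t_e = 0.707 × 0.25 = 0.1767 in; A_we = 0.1767 × 12.5 = 2.209 in².
Directional factor: 1.0 + 0.5 sin^1.5(35°) = 1.217.
F_nw = 0.6 × 60 × 1.217 = 43.82 ksi.
R_n/Ω = (43.82 × 2.209) / 2.0 = 48.41 kips.

R_n/Ω ≈ 48.4 kips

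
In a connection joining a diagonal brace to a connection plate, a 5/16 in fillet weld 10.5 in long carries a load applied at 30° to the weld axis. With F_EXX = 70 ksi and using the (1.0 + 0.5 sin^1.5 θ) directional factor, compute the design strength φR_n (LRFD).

t_e = 0.707 × 0.3125 = 0.2209 in; A_we = 0.2209 × 10.5 = 2.32 in².
Directional factor: 1.0 + 0.5 sin^1.5(30°) = 1.177.
F_nw = 0.6 × 70 × 1.177 = 49.42 ksi.
φR_n = 0.75 × 49.42 × 2.32 = 85.99 kips.

φR_n ≈ 86 kips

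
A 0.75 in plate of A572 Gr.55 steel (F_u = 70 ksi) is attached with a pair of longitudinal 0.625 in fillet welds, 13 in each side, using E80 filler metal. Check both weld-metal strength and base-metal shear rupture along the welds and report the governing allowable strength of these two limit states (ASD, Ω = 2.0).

E80XX → F_EXX = 80 ksi.
t_e = 0.707 × 0.625 = 0.4419 in; L = 26 in.
Weld metal: R_n/Ω = (1/2.0) × 0.6 × 80 × 0.4419 × 26 = 275.7 kips.
Base metal (shear rupture): R_n/Ω = (1/2.0) × 0.6 × 70 × 0.75 × 26 = 409.5 kips.
Governing: weld metal.

R_n/Ω ≈ 276 kips (weld metal governs)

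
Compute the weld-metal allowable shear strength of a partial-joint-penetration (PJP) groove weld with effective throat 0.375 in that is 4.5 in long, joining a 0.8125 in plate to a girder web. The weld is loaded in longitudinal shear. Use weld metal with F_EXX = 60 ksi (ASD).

Effective throat (given) t_e = 0.375 in.
A_we = 0.375 × 4.5 = 1.688 in².
F_nw = 0.6 F_EXX = 36 ksi.
R_n/Ω = (36 × 1.688) / 2.0 = 30.38 kip.

R_n/Ω ≈ 30.4 kip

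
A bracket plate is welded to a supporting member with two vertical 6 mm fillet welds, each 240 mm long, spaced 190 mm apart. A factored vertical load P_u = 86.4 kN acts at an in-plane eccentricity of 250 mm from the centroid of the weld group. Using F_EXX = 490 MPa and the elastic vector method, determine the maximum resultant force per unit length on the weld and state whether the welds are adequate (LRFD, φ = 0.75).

f_max ≈ 626 N/mm; adequate

Total weld length L_w = 480 mm. Treat welds as unit-width lines.
Polar moment about centroid: J = 2[d³/12 + d(b/2)²] = 2[240³/12 + 240×95²] = 6636000 mm³.
Direct shear f_v = P/L_w = 86.4×10³ / 480 = 180 N/mm (vertical).
Torsion M = P·e = 86.4×10³ × 250 = 21600000 N·mm.
Critical point at (x, y) = (95, 120) from centroid. f_tx = M·y/J = 390.6 N/mm; f_ty = M·x/J = 309.2 N/mm.
Resultant f_max = √[f_tx² + (f_v + f_ty)²] = √[390.6² + (180 + 309.2)²] = 626 N/mm.
Capacity per unit length: φr_n = 0.75 × 0.6 × 490 × (0.707 × 6) = 935.4 N/mm.
626 ≤ 935.4 → adequate.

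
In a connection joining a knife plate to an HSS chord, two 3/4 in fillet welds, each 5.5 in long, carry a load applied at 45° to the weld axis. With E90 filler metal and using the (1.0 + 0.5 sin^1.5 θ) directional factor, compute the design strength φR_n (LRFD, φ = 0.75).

E90XX → F_EXX = 90 ksi.
t_e = 0.707 × 0.75 = 0.5302 in; A_we = 0.5302 × 11 = 5.833 in².
Directional factor: 1.0 + 0.5 sin^1.5(45°) = 1.297.
F_nw = 0.6 × 90 × 1.297 = 70.05 ksi.
φR_n = 0.75 × 70.05 × 5.833 = 306.5 kip.

φR_n ≈ 306 kip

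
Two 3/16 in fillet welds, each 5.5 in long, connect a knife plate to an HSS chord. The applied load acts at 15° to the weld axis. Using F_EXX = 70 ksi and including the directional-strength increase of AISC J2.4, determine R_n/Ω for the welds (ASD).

t_e = 0.707 × 0.1875 = 0.1326 in; A_we = 0.1326 × 11 = 1.458 in².
Directional factor: 1.0 + 0.5 sin^1.5(15°) = 1.066.
F_nw = 0.6 × 70 × 1.066 = 44.77 ksi.
R_n/Ω = (44.77 × 1.458) / 2.0 = 32.64 kip.

R_n/Ω ≈ 32.6 kip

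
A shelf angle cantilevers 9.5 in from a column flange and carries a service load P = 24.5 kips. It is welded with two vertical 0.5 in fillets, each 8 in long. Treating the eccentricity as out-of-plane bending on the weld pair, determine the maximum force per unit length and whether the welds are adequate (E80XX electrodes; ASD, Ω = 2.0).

E80XX → F_EXX = 80 ksi.
L_w = 2 × 8 = 16 in; section modulus (unit throat) S = 2 × L²/6 = 21.33 in².
Direct shear f_v = P/L_w = 24.5/16 = 1.531 kip/in.
Moment M = P × e = 24.5 × 9.5 = 232.75 kip·in; bending f_b = M/S = 10.91 kip/in.
f_max = √(f_v² + f_b²) = √(1.531² + 10.91²) = 11.02 kip/in.
r_n/Ω = (1/2.0) × 0.6 × 80 × (0.707 × 0.5) = 8.484 kip/in → NOT adequate.

f_max ≈ 11 kip/in; NOT adequate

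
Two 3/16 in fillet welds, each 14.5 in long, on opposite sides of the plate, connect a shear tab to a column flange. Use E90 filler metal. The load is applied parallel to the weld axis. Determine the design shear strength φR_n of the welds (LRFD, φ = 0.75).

E90XX → F_EXX = 90 ksi.
Effective throat t_e = 0.707 × 0.1875 = 0.1326 in.
Total length L = 29 in; A_we = 0.1326 × 29 = 3.844 in².
F_nw = 0.6 F_EXX = 0.6 × 90 = 54 ksi.
φR_n = 0.75 × 54 × 3.844 = 155.7 kips.

φR_n ≈ 156 kips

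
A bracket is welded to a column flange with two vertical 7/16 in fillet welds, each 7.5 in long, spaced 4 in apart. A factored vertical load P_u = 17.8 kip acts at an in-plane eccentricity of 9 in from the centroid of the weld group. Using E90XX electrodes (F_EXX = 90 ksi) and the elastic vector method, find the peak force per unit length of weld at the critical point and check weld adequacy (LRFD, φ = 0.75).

Total weld length L_w = 15 in. Treat welds as unit-width lines.
Polar moment about centroid: J = 2[d³/12 + d(b/2)²] = 2[7.5³/12 + 7.5×2²] = 130.3 in³.
Direct shear f_v = P/L_w = 17.8 / 15 = 1.187 kip/in (vertical).
Torsion M = P·e = 17.8 × 9 = 160.2 kip·in.
Critical point at (x, y) = (2, 3.75) from centroid. f_tx = M·y/J = 4.61 kip/in; f_ty = M·x/J = 2.459 kip/in.
Resultant f_max = √[f_tx² + (f_v + f_ty)²] = √[4.61² + (1.187 + 2.459)²] = 5.877 kip/in.
Capacity per unit length: φr_n = 0.75 × 0.6 × 90 × (0.707 × 0.4375) = 12.53 kip/in.
5.877 ≤ 12.53 → adequate.

f_max ≈ 5.88 kip/in; adequate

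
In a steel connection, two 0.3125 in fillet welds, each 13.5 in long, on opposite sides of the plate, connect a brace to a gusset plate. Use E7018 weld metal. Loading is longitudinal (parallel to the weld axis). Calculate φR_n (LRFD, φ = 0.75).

E70XX → F_EXX = 70 ksi.
Effective throat t_e = 0.707 × 0.3125 = 0.2209 in.
Total length L = 27 in; A_we = 0.2209 × 27 = 5.965 in².
F_nw = 0.6 F_EXX = 0.6 × 70 = 42 ksi.
φR_n = 0.75 × 42 × 5.965 = 187.9 kip.

φR_n ≈ 188 kip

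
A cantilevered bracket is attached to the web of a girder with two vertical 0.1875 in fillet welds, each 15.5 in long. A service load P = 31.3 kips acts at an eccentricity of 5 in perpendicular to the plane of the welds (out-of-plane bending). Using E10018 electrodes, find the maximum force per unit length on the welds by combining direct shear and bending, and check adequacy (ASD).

f_max ≈ 2.2 kip/in; adequate

E100XX → F_EXX = 100 ksi.
L_w = 2 × 15.5 = 31 in; section modulus (unit throat) S = 2 × L²/6 = 80.08 in².
Direct shear f_v = P/L_w = 31.3/31 = 1.01 kip/in.
Moment M = P × e = 31.3 × 5 = 156.5 kip·in; bending f_b = M/S = 1.954 kip/in.
f_max = √(f_v² + f_b²) = √(1.01² + 1.954²) = 2.2 kip/in.
r_n/Ω = (1/2.0) × 0.6 × 100 × (0.707 × 0.1875) = 3.977 kip/in → adequate.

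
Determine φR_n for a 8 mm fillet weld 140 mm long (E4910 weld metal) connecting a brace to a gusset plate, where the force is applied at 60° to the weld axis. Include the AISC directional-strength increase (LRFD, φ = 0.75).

E49XX → F_EXX = 490 MPa.
t_e = 0.707 × 8 = 5.656 mm; A_we = 5.656 × 140 = 791.8 mm².
Directional factor: 1.0 + 0.5 sin^1.5(60°) = 1.403.
F_nw = 0.6 × 490 × 1.403 = 412.5 MPa.
φR_n = 0.75 × 412.5 × 791.8 × 10⁻³ = 245 kN.

φR_n ≈ 245 kN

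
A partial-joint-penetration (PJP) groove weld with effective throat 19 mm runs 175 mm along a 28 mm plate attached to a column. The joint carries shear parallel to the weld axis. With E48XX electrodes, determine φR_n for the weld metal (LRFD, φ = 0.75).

φR_n ≈ 718 kN

E48XX → F_EXX = 480 MPa.
Effective throat (given) t_e = 19 mm.
A_we = 19 × 175 = 3325 mm².
F_nw = 0.6 F_EXX = 288 MPa.
φR_n = 0.75 × 288 × 3325 × 10⁻³ = 718.2 kN.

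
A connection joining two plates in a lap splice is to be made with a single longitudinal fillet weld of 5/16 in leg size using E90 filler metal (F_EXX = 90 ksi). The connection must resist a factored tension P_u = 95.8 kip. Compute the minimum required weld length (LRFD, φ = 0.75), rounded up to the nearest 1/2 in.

L = 11 in

Throat t_e = 0.707 × 0.3125 = 0.2209 in.
φr_n = 0.75 × 0.6 × 90 × 0.2209 = 8.948 kip/in.
L_req = P_u / φr_n = 95.8 / 8.948 = 10.71 in total.
Round up → use L = 11 in.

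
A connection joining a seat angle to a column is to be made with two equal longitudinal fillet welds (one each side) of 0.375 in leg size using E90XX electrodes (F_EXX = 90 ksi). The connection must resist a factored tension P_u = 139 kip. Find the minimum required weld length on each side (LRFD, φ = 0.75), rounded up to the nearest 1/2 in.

Throat t_e = 0.707 × 0.375 = 0.2651 in.
φr_n = 0.75 × 0.6 × 90 × 0.2651 = 10.74 kip/in.
L_req = P_u / φr_n = 139 / 10.74 = 12.95 in total.
Per side: 12.95 / 2 = 6.473 in.
Round up → use L = 6.5 in on each side.

L = 6.5 in on each side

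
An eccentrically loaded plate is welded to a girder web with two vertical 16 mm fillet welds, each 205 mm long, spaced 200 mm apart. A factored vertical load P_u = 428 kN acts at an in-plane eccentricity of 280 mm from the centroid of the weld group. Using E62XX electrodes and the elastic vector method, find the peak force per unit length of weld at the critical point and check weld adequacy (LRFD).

f_max ≈ 3900 N/mm; NOT adequate

E62XX → F_EXX = 620 MPa.
Total weld length L_w = 410 mm. Treat welds as unit-width lines.
Polar moment about centroid: J = 2[d³/12 + d(b/2)²] = 2[205³/12 + 205×100²] = 5536000 mm³.
Direct shear f_v = P/L_w = 428×10³ / 410 = 1044 N/mm (vertical).
Torsion M = P·e = 428×10³ × 280 = 119840000 N·mm.
Critical point at (x, y) = (100, 102.5) from centroid. f_tx = M·y/J = 2219 N/mm; f_ty = M·x/J = 2165 N/mm.
Resultant f_max = √[f_tx² + (f_v + f_ty)²] = √[2219² + (1044 + 2165)²] = 3901 N/mm.
Capacity per unit length: φr_n = 0.75 × 0.6 × 620 × (0.707 × 16) = 3156 N/mm.
3901 > 3156 → NOT adequate.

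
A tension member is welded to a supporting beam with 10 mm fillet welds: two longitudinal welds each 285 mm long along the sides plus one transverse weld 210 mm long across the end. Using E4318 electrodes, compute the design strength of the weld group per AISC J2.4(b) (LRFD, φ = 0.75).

E43XX → F_EXX = 430 MPa.
t_e = 0.707 × 10 = 7.07 mm.
R_nwl = 0.6 × 430 × 7.07 × 570 × 10⁻³ = 1040 kN (longitudinal, 2 welds).
R_nwt = 0.6 × 430 × 7.07 × 210 × 10⁻³ = 383.1 kN (transverse, base value).
(i) R_nwl + R_nwt = 1423 kN; (ii) 0.85 R_nwl + 1.5 R_nwt = 1458 kN.
R_n = max = 1458 kN [governs: (ii)]; φR_n = 1094 kN.

φR_n ≈ 1090 kN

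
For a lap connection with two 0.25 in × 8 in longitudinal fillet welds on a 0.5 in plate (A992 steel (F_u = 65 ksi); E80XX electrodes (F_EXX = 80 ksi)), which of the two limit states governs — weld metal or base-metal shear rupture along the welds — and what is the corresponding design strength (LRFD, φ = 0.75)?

φR_n ≈ 102 kip (weld metal governs)

t_e = 0.707 × 0.25 = 0.1767 in; L = 16 in.
Weld metal: φR_n = 0.75 × 0.6 × 80 × 0.1767 × 16 = 101.8 kip.
Base metal (shear rupture): φR_n = 0.75 × 0.6 × 65 × 0.5 × 16 = 234 kip.
Governing: weld metal.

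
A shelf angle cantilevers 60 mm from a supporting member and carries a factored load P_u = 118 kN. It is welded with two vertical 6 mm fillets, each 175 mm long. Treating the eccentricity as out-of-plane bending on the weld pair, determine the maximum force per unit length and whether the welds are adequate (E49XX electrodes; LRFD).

f_max ≈ 771 N/mm; adequate

E49XX → F_EXX = 490 MPa.
L_w = 2 × 175 = 350 mm; section modulus (unit throat) S = 2 × L²/6 = 10210 mm².
Direct shear f_v = P/L_w = 118×10³/350 = 337.1 N/mm.
Moment M = P × e = 118×10³ × 60 = 7080000 N·mm; bending f_b = M/S = 693.6 N/mm.
f_max = √(f_v² + f_b²) = √(337.1² + 693.6²) = 771.2 N/mm.
φr_n = 0.75 × 0.6 × 490 × (0.707 × 6) = 935.4 N/mm → adequate.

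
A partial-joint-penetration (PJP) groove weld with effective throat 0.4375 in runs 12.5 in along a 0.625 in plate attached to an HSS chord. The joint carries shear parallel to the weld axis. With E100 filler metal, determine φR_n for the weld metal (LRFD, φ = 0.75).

φR_n ≈ 246 kip

E100XX → F_EXX = 100 ksi.
Effective throat (given) t_e = 0.4375 in.
A_we = 0.4375 × 12.5 = 5.469 in².
F_nw = 0.6 F_EXX = 60 ksi.
φR_n = 0.75 × 60 × 5.469 = 246.1 kip.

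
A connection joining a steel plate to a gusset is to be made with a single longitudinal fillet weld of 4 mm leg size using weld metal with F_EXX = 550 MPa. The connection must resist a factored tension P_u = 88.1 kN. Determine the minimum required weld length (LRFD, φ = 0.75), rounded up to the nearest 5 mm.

Throat t_e = 0.707 × 4 = 2.828 mm.
φr_n = 0.75 × 0.6 × 550 × 2.828 × 10⁻³ = 0.6999 kN/mm.
L_req = P_u / φr_n = 88.1 / 0.6999 = 125.9 mm total.
Round up → use L = 130 mm.

L = 130 mm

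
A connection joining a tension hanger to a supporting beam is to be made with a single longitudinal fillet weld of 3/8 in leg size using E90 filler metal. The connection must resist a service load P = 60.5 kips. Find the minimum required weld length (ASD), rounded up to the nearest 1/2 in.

L = 8.5 in

E90XX → F_EXX = 90 ksi.
Throat t_e = 0.707 × 0.375 = 0.2651 in.
r_n/Ω = (0.6 × 90 × 0.2651) / 2.0 = 7.158 kip/in.
L_req = P / (r_n/Ω) = 60.5 / 7.158 = 8.452 in total.
Round up → use L = 8.5 in.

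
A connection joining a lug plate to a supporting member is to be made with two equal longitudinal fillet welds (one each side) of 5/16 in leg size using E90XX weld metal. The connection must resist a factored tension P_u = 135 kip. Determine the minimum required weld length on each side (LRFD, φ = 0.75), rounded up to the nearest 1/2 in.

E90XX → F_EXX = 90 ksi.
Throat t_e = 0.707 × 0.3125 = 0.2209 in.
φr_n = 0.75 × 0.6 × 90 × 0.2209 = 8.948 kip/in.
L_req = P_u / φr_n = 135 / 8.948 = 15.09 in total.
Per side: 15.09 / 2 = 7.544 in.
Round up → use L = 8 in on each side.

L = 8 in on each side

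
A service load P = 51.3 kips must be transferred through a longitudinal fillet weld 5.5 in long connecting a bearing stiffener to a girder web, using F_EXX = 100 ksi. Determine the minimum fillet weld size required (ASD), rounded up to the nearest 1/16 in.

Total weld length L = 5.5 in.
Required throat t_e = P × Ω / (0.6 F_EXX × L) = 51.3 × 2.0 / (0.6 × 100 × 5.5) = 0.3109 in.
Required leg w = t_e / 0.707 = 0.4398 in → use 1/2 in.

w = 1/2 in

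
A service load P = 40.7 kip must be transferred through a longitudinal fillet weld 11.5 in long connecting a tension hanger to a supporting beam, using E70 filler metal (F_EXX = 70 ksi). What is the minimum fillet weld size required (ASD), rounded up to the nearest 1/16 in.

Total weld length L = 11.5 in.
Required throat t_e = P × Ω / (0.6 F_EXX × L) = 40.7 × 2.0 / (0.6 × 70 × 11.5) = 0.1685 in.
Required leg w = t_e / 0.707 = 0.2384 in → use 1/4 in.

w = 1/4 in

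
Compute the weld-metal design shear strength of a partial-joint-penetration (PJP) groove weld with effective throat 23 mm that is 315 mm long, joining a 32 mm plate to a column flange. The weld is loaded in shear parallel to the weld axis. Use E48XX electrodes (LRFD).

φR_n ≈ 1560 kN

E48XX → F_EXX = 480 MPa.
Effective throat (given) t_e = 23 mm.
A_we = 23 × 315 = 7245 mm².
F_nw = 0.6 F_EXX = 288 MPa.
φR_n = 0.75 × 288 × 7245 × 10⁻³ = 1565 kN.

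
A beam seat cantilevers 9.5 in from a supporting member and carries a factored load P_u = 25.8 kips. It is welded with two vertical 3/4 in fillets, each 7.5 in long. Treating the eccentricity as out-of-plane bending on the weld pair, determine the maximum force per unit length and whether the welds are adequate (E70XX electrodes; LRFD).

E70XX → F_EXX = 70 ksi.
L_w = 2 × 7.5 = 15 in; section modulus (unit throat) S = 2 × L²/6 = 18.75 in².
Direct shear f_v = P/L_w = 25.8/15 = 1.72 kip/in.
Moment M = P × e = 25.8 × 9.5 = 245.1 kip·in; bending f_b = M/S = 13.07 kip/in.
f_max = √(f_v² + f_b²) = √(1.72² + 13.07²) = 13.18 kip/in.
φr_n = 0.75 × 0.6 × 70 × (0.707 × 0.75) = 16.7 kip/in → adequate.

f_max ≈ 13.2 kip/in; adequate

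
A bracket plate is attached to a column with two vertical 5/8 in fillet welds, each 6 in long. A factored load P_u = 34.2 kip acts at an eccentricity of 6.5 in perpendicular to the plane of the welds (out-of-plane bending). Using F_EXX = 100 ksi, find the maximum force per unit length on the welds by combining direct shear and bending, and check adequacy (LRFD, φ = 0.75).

f_max ≈ 18.7 kip/in; adequate

L_w = 2 × 6 = 12 in; section modulus (unit throat) S = 2 × L²/6 = 12 in².
Direct shear f_v = P/L_w = 34.2/12 = 2.85 kip/in.
Moment M = P × e = 34.2 × 6.5 = 222.3 kip·in; bending f_b = M/S = 18.53 kip/in.
f_max = √(f_v² + f_b²) = √(2.85² + 18.53²) = 18.74 kip/in.
φr_n = 0.75 × 0.6 × 100 × (0.707 × 0.625) = 19.88 kip/in → adequate.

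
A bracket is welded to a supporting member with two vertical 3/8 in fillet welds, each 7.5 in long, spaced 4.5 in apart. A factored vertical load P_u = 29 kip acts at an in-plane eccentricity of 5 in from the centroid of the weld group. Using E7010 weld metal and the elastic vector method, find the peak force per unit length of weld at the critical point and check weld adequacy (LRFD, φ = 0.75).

f_max ≈ 5.58 kip/in; adequate

E70XX → F_EXX = 70 ksi.
Total weld length L_w = 15 in. Treat welds as unit-width lines.
Polar moment about centroid: J = 2[d³/12 + d(b/2)²] = 2[7.5³/12 + 7.5×2.25²] = 146.2 in³.
Direct shear f_v = P/L_w = 29 / 15 = 1.933 kip/in (vertical).
Torsion M = P·e = 29 × 5 = 145 kip·in.
Critical point at (x, y) = (2.25, 3.75) from centroid. f_tx = M·y/J = 3.718 kip/in; f_ty = M·x/J = 2.231 kip/in.
Resultant f_max = √[f_tx² + (f_v + f_ty)²] = √[3.718² + (1.933 + 2.231)²] = 5.582 kip/in.
Capacity per unit length: φr_n = 0.75 × 0.6 × 70 × (0.707 × 0.375) = 8.351 kip/in.
5.582 ≤ 8.351 → adequate.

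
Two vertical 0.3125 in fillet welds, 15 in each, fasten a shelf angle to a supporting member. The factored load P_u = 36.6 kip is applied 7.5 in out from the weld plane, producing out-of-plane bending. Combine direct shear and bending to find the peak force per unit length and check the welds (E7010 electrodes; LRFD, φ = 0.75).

f_max ≈ 3.86 kip/in; adequate

E70XX → F_EXX = 70 ksi.
L_w = 2 × 15 = 30 in; section modulus (unit throat) S = 2 × L²/6 = 75 in².
Direct shear f_v = P/L_w = 36.6/30 = 1.22 kip/in.
Moment M = P × e = 36.6 × 7.5 = 274.5 kip·in; bending f_b = M/S = 3.66 kip/in.
f_max = √(f_v² + f_b²) = √(1.22² + 3.66²) = 3.858 kip/in.
φr_n = 0.75 × 0.6 × 70 × (0.707 × 0.3125) = 6.96 kip/in → adequate.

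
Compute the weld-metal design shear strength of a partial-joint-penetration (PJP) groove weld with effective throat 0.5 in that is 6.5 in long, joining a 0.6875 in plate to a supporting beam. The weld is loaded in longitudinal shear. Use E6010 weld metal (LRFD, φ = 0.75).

φR_n ≈ 87.8 kip

E60XX → F_EXX = 60 ksi.
Effective throat (given) t_e = 0.5 in.
A_we = 0.5 × 6.5 = 3.25 in².
F_nw = 0.6 F_EXX = 36 ksi.
φR_n = 0.75 × 36 × 3.25 = 87.75 kip.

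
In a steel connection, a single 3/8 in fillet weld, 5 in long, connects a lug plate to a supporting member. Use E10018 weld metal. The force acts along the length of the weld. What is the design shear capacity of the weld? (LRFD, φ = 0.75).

E100XX → F_EXX = 100 ksi.
Effective throat t_e = 0.707 × 0.375 = 0.2651 in.
Total length L = 5 in; A_we = 0.2651 × 5 = 1.326 in².
F_nw = 0.6 F_EXX = 0.6 × 100 = 60 ksi.
φR_n = 0.75 × 60 × 1.326 = 59.65 kip.

φR_n ≈ 59.7 kip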